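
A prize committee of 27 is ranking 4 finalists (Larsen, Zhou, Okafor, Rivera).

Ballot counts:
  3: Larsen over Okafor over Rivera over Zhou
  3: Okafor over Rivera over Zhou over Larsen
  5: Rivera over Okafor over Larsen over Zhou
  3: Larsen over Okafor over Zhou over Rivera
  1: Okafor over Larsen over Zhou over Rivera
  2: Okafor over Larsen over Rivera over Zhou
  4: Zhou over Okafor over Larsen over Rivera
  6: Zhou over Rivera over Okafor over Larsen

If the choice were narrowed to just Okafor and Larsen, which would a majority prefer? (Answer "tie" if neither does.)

Okafor

Ballots ranking Okafor above Larsen: 3 + 5 + 1 + 2 + 4 + 6 = 21.
Ballots ranking Larsen above Okafor: 27 − 21 = 6.
Okafor wins the head-to-head 21–6.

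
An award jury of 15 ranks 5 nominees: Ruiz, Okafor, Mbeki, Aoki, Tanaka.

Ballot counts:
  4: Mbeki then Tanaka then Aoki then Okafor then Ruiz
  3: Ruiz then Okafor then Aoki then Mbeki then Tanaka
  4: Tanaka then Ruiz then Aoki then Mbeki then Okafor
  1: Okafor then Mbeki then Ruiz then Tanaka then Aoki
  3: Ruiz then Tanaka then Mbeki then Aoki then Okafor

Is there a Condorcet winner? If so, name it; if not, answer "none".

none

Head-to-head results (15 jurors):
Ruiz–Okafor: Ruiz 10–5.
Ruiz vs Mbeki: Ruiz, 10–5.
Ruiz–Aoki: Ruiz 11–4.
Ruiz–Tanaka: Tanaka 8–7.
Okafor vs Mbeki: Mbeki, 11–4.
Okafor vs Aoki: Aoki, 11–4.
Okafor vs Tanaka: Tanaka wins 11–4.
Mbeki–Aoki: Mbeki 8–7.
Mbeki–Tanaka: Mbeki 8–7.
Aoki–Tanaka: Tanaka 12–3.
Every nominee loses at least once (Ruiz loses to Tanaka; Okafor loses to Ruiz; Mbeki loses to Ruiz; Aoki loses to Ruiz; Tanaka loses to Mbeki). The majority relation contains the cycle Ruiz → Mbeki → Tanaka → Ruiz, so there is no Condorcet winner.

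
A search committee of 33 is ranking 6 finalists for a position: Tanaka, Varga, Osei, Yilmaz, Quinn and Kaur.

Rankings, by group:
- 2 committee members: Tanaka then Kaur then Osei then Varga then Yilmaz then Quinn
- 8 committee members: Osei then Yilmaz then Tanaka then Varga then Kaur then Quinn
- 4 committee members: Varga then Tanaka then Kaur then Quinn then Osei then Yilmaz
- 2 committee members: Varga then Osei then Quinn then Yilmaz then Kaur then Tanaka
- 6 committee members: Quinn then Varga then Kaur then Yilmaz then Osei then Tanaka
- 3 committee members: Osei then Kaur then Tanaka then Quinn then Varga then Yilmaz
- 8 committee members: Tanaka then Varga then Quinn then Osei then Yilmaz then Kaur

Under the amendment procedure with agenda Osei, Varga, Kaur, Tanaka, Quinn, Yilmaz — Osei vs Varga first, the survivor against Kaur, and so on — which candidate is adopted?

Round 1: Osei vs Varga — 13–20, Varga advances.
Round 2: Varga vs Kaur — 28–5, Varga advances.
Round 3: Varga vs Tanaka — 12–21, Tanaka advances.
Round 4: Tanaka vs Quinn — 25–8, Tanaka advances.
Round 5: Tanaka vs Yilmaz — 17–16, Tanaka advances.
The agenda winner is Tanaka.

Tanaka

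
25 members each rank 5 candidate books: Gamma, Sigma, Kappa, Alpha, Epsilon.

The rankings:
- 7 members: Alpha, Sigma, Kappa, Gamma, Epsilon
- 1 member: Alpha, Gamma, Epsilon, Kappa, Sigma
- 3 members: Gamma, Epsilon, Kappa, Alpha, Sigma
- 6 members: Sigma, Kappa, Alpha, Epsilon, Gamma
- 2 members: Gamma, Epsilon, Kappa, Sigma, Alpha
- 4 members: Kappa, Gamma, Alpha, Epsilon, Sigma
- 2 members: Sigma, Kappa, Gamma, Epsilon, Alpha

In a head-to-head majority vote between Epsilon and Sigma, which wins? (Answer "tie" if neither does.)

Ballots ranking Epsilon above Sigma: 1 + 3 + 2 + 4 = 10.
Ballots ranking Sigma above Epsilon: 25 − 10 = 15.
Sigma wins the head-to-head 15–10.

Sigma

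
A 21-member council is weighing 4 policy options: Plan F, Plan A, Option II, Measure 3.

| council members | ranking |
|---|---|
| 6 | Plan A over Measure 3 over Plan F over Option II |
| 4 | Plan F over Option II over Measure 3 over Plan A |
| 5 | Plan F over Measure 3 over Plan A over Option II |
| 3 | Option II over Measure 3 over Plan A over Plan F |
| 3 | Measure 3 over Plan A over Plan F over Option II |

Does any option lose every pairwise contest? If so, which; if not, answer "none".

Option II

Pairwise majorities:
Plan F vs Plan A: 4+5 = 9 for Plan F, 12 for Plan A — Plan A by 12–9.
Plan F–Option II: Plan F 18–3.
Plan F–Measure 3: Measure 3 12–9.
Plan A vs Option II: Plan A is ranked higher on 6+5+3 = 14 ballots, Option II on 7. Plan A wins 14–7.
Plan A vs Measure 3: Plan A is ranked higher on 6 ballots, Measure 3 on 15. Measure 3 wins 15–6.
Option II vs Measure 3: Measure 3 wins 14–7.
Option II loses to every other option — it is the Condorcet loser.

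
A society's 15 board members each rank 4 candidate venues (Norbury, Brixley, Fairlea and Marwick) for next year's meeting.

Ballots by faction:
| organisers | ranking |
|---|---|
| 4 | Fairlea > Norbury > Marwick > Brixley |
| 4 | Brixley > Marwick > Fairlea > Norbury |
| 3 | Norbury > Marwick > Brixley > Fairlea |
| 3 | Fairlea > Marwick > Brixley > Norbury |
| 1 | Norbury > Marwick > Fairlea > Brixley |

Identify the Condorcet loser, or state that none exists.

Brixley

Pairwise majorities:
Norbury vs Brixley: 4+3+1 = 8 for Norbury, 7 for Brixley — Norbury by 8–7.
Norbury vs Fairlea: Fairlea, 11–4.
Norbury–Marwick: Norbury 8–7.
Brixley vs Fairlea: Brixley preferred on 4+3 = 7 ballots; Fairlea wins 8–7.
Brixley–Marwick: Marwick 11–4.
Fairlea vs Marwick: Fairlea is ranked higher on 4+3 = 7 ballots, Marwick on 8. Marwick wins 8–7.
Only Brixley has no wins; Brixley is the Condorcet loser.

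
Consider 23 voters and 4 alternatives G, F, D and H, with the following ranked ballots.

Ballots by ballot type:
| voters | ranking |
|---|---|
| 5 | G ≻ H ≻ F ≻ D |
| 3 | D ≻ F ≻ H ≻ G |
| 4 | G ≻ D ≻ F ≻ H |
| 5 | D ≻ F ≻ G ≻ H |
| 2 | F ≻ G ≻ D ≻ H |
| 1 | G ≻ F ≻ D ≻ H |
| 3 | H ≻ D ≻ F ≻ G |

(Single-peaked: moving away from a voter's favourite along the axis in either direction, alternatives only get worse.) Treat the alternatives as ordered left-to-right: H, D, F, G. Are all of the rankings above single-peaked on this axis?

no

Axis positions: H=1, D=2, F=3, G=4.
Ballot type 1: ranking walks positions 4-1-3-2; H is ranked above F even though F lies between H and the peak G on the axis — preferences dip and rise again. Not single-peaked.
Ballot type 2 (peak D at position 2): ranking walks positions 2-3-1-4, expanding outward from the peak — single-peaked.
Ballot type 3: ranking walks positions 4-2-3-1; D is ranked above F even though F lies between D and the peak G on the axis — preferences dip and rise again. Not single-peaked.
Ballot type 4 (peak D at position 2): ranking walks positions 2-3-4-1, expanding outward from the peak — single-peaked.
Ballot type 5 (peak F at position 3): ranking walks positions 3-4-2-1, expanding outward from the peak — single-peaked.
Ballot type 6 (peak G at position 4): ranking walks positions 4-3-2-1, expanding outward from the peak — single-peaked.
Ballot type 7 (peak H at position 1): ranking walks positions 1-2-3-4, expanding outward from the peak — single-peaked.
Ballot type 1 violates single-peakedness, so the profile is not single-peaked on this axis.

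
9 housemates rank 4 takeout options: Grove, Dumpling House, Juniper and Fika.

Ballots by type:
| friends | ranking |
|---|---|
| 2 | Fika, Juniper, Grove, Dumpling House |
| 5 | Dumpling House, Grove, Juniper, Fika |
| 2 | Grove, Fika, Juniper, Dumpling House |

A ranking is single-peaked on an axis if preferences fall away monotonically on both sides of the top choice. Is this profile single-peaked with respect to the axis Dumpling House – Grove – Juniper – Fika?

no

Axis positions: Dumpling House=1, Grove=2, Juniper=3, Fika=4.
Type 1 (peak Fika at position 4): ranking walks positions 4-3-2-1, expanding outward from the peak — single-peaked.
Type 2 (peak Dumpling House at position 1): ranking walks positions 1-2-3-4, expanding outward from the peak — single-peaked.
Type 3: ranking walks positions 2-4-3-1; Fika is ranked above Juniper even though Juniper lies between Fika and the peak Grove on the axis — preferences dip and rise again. Not single-peaked.
Type 3 violates single-peakedness, so the profile is not single-peaked on this axis.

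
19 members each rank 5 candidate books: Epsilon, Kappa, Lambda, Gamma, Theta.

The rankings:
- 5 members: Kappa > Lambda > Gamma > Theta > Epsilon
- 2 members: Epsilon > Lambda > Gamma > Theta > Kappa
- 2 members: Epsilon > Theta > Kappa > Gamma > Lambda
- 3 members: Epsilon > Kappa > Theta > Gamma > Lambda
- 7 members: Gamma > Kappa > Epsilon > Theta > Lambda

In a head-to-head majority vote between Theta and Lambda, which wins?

Theta

Ballots ranking Theta above Lambda: 2 + 3 + 7 = 12.
Ballots ranking Lambda above Theta: 19 − 12 = 7.
Theta wins the head-to-head 12–7.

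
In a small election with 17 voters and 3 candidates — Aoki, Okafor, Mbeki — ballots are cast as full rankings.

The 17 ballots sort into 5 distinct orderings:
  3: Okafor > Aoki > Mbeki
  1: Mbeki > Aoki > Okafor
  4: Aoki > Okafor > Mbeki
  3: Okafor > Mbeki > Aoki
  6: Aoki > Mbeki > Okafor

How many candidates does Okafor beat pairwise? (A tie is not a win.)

Okafor against each rival (17 voters):
Okafor vs Aoki: Aoki, 11–6.
Okafor–Mbeki: Okafor 10–7.
Okafor beats Mbeki; loses to Aoki — 1 pairwise win.

1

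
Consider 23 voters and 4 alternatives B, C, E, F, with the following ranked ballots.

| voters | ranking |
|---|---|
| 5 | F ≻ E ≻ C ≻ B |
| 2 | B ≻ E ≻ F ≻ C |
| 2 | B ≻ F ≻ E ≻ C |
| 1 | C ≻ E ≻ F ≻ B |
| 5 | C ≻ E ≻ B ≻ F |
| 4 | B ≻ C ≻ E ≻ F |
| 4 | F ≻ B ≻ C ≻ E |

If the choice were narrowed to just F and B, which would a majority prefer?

B

Ballots ranking F above B: 5 + 1 + 4 = 10.
Ballots ranking B above F: 23 − 10 = 13.
B wins the head-to-head 13–10.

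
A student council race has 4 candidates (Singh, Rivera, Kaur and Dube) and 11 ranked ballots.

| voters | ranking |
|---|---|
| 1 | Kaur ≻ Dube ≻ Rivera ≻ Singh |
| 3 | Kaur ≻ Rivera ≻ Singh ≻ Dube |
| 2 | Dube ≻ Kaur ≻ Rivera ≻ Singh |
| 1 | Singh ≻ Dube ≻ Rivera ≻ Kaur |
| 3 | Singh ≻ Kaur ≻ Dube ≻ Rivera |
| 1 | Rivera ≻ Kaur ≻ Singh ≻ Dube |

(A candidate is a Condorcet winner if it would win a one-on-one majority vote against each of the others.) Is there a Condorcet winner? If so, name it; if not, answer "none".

Head-to-head results (11 voters):
Singh vs Rivera: Rivera wins 7–4.
Singh–Kaur: Kaur 7–4.
Singh–Dube: Singh 8–3.
Rivera vs Kaur: Kaur, 9–2.
Rivera vs Dube: Dube, 7–4.
Kaur vs Dube: Kaur, 8–3.
Kaur defeats every rival head-to-head and is the Condorcet winner.

Kaur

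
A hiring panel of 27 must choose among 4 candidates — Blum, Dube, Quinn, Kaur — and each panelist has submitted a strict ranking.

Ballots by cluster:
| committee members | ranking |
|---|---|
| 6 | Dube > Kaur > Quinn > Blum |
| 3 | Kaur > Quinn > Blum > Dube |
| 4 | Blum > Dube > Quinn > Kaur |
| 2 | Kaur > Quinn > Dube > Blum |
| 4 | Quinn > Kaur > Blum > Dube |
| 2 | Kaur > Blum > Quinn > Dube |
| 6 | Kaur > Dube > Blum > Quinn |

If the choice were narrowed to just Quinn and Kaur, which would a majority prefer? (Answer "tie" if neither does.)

Ballots ranking Quinn above Kaur: 4 + 4 = 8.
Ballots ranking Kaur above Quinn: 27 − 8 = 19.
Kaur wins the head-to-head 19–8.

Kaur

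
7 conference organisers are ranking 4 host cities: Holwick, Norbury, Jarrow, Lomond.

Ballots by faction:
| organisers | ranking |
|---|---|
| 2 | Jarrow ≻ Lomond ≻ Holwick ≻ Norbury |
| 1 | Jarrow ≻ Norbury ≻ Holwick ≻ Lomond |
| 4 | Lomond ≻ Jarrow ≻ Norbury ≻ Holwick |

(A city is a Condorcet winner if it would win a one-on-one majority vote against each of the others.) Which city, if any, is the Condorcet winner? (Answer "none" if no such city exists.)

Pairwise majorities:
Holwick vs Norbury: 2 to 5, Norbury.
Holwick vs Jarrow: 0 to 7, Jarrow.
Holwick vs Lomond: 1 for Holwick, 6 for Lomond — Lomond by 6–1.
Norbury vs Jarrow: Norbury is ranked higher on 0 ballots, Jarrow on 7. Jarrow wins 7–0.
Norbury vs Lomond: Norbury is ranked higher on 1 ballot, Lomond on 6. Lomond wins 6–1.
Jarrow vs Lomond: 2+1 = 3 for Jarrow, 4 for Lomond — Lomond by 4–3.
Lomond wins every pairwise contest, so Lomond is the Condorcet winner.

Lomond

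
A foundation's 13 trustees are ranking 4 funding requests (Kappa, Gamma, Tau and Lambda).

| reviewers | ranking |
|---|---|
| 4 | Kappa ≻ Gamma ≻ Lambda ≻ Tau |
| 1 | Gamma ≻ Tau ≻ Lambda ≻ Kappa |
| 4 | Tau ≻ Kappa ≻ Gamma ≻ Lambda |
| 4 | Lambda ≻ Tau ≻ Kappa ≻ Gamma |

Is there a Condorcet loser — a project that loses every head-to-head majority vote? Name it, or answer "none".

Pairwise majorities:
Kappa vs Gamma: Kappa wins 12–1.
Kappa vs Tau: Kappa is ranked higher on 4 ballots, Tau on 9. Tau wins 9–4.
Kappa vs Lambda: 8 to 5, Kappa.
Gamma vs Tau: 5 to 8, Tau.
Gamma–Lambda: Gamma 9–4.
Tau vs Lambda: 5 to 8, Lambda.
Every project wins at least one matchup (Kappa beats Gamma; Gamma beats Lambda; Tau beats Kappa; Lambda beats Tau), so there is no Condorcet loser.

none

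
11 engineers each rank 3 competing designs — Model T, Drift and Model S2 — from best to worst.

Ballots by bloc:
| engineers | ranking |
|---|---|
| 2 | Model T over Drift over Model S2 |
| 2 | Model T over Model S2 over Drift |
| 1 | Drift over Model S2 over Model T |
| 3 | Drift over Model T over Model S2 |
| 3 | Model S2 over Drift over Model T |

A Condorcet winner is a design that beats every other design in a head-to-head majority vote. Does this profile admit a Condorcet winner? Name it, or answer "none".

Drift

Head-to-head results (11 engineers):
Model T vs Drift: 2+2 = 4 for Model T, 7 for Drift — Drift by 7–4.
Model T vs Model S2: 2+2+3 = 7 for Model T, 4 for Model S2 — Model T by 7–4.
Drift vs Model S2: 2+1+3 = 6 for Drift, 5 for Model S2 — Drift by 6–5.
Drift defeats every rival head-to-head and is the Condorcet winner.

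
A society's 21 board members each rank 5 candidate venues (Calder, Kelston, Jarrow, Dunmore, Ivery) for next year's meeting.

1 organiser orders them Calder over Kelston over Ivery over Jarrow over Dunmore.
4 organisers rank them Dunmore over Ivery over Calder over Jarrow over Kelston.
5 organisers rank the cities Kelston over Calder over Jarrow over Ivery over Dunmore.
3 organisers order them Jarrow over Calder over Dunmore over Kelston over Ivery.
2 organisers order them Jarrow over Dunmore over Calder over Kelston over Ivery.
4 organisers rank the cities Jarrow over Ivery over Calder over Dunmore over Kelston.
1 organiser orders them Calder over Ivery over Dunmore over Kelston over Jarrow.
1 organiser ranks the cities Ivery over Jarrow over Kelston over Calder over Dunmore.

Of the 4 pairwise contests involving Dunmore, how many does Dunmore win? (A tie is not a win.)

Dunmore against each rival (21 organisers):
Dunmore vs Calder: 4+2 = 6 for Dunmore, 15 for Calder — Calder by 15–6.
Dunmore vs Kelston: 14 to 7, Dunmore.
Dunmore vs Jarrow: Dunmore preferred on 4+1 = 5 ballots; Jarrow wins 16–5.
Dunmore vs Ivery: Dunmore is ranked higher on 4+3+2 = 9 ballots, Ivery on 12. Ivery wins 12–9.
Dunmore beats Kelston; loses to Calder, Jarrow, Ivery — 1 pairwise win.

1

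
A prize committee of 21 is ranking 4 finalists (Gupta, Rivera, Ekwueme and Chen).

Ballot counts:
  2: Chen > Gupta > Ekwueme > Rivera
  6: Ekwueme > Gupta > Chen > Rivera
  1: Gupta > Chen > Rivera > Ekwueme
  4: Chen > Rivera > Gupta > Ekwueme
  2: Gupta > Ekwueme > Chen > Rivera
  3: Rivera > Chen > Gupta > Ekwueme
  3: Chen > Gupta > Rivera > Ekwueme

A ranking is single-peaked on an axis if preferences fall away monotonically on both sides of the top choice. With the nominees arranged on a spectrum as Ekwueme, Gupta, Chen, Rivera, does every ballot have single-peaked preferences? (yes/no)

yes

Axis positions: Ekwueme=1, Gupta=2, Chen=3, Rivera=4.
Cluster 1 (peak Chen at position 3): ranking walks positions 3-2-1-4, expanding outward from the peak — single-peaked.
Cluster 2 (peak Ekwueme at position 1): ranking walks positions 1-2-3-4, expanding outward from the peak — single-peaked.
Cluster 3 (peak Gupta at position 2): ranking walks positions 2-3-4-1, expanding outward from the peak — single-peaked.
Cluster 4 (peak Chen at position 3): ranking walks positions 3-4-2-1, expanding outward from the peak — single-peaked.
Cluster 5 (peak Gupta at position 2): ranking walks positions 2-1-3-4, expanding outward from the peak — single-peaked.
Cluster 6 (peak Rivera at position 4): ranking walks positions 4-3-2-1, expanding outward from the peak — single-peaked.
Cluster 7 (peak Chen at position 3): ranking walks positions 3-2-4-1, expanding outward from the peak — single-peaked.
Every ranking is single-peaked on this axis.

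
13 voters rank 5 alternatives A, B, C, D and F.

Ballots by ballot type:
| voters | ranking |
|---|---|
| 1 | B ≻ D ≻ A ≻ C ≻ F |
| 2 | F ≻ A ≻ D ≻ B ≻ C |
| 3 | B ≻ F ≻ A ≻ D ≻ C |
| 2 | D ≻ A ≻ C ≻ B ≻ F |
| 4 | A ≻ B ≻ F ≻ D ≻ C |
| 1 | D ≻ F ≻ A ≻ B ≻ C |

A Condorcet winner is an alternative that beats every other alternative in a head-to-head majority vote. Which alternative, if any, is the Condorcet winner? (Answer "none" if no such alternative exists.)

A

Check each pair by majority over 13 ballots:
A vs B: 2+2+4+1 = 9 for A, 4 for B — A by 9–4.
A vs C: 13 to 0, A.
A vs D: A preferred on 2+3+4 = 9 ballots; A wins 9–4.
A vs F: A is ranked higher on 1+2+4 = 7 ballots, F on 6. A wins 7–6.
B vs C: 1+2+3+4+1 = 11 for B, 2 for C — B by 11–2.
B vs D: 1+3+4 = 8 for B, 5 for D — B by 8–5.
B vs F: B preferred on 1+3+2+4 = 10 ballots; B wins 10–3.
C vs D: 0 to 13, D.
C vs F: 3 to 10, F.
D vs F: D is ranked higher on 1+2+1 = 4 ballots, F on 9. F wins 9–4.
A wins every pairwise contest, so A is the Condorcet winner.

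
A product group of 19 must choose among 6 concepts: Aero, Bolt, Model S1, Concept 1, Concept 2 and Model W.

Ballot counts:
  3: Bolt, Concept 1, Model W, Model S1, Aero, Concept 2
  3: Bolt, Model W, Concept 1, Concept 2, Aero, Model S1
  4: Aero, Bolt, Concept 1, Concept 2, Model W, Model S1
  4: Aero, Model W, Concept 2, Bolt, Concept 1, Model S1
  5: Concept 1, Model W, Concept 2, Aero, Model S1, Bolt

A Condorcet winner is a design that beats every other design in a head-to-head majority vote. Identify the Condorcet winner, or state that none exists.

Pairwise majorities:
Aero vs Bolt: Aero, 13–6.
Aero–Model S1: Aero 16–3.
Aero vs Concept 1: Concept 1, 11–8.
Aero vs Concept 2: Aero wins 11–8.
Aero vs Model W: Model W wins 11–8.
Bolt vs Model S1: Bolt wins 14–5.
Bolt vs Concept 1: Bolt wins 14–5.
Bolt–Concept 2: Bolt 10–9.
Bolt vs Model W: Bolt wins 10–9.
Model S1 vs Concept 1: Concept 1, 19–0.
Model S1–Concept 2: Concept 2 16–3.
Model S1 vs Model W: Model W, 19–0.
Concept 1 vs Concept 2: Concept 1, 15–4.
Concept 1 vs Model W: Concept 1, 12–7.
Concept 2–Model W: Model W 15–4.
Each design drops at least one matchup (Aero loses to Concept 1; Bolt loses to Aero; Model S1 loses to Aero; Concept 1 loses to Bolt; Concept 2 loses to Aero; Model W loses to Bolt); the cycle Aero > Bolt > Concept 1 > Aero rules out a Condorcet winner.

none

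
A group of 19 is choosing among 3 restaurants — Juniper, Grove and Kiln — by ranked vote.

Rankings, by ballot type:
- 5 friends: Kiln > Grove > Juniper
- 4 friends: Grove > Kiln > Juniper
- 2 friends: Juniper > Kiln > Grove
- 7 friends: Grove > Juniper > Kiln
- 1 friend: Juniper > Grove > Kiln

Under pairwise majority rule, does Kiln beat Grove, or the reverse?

Grove

Ballots ranking Kiln above Grove: 5 + 2 = 7.
Ballots ranking Grove above Kiln: 19 − 7 = 12.
Grove wins the head-to-head 12–7.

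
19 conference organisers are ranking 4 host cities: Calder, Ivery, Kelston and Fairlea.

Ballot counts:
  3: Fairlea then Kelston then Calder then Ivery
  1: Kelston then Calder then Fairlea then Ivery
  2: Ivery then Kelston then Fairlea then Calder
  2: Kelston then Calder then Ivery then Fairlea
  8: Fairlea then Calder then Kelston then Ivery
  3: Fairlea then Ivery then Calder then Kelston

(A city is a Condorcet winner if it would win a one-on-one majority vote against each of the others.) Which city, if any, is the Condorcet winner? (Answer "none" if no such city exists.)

Fairlea

Pairwise majorities:
Calder vs Ivery: Calder wins 14–5.
Calder vs Kelston: Calder wins 11–8.
Calder vs Fairlea: Fairlea wins 16–3.
Ivery vs Kelston: 5 to 14, Kelston.
Ivery vs Fairlea: Fairlea wins 15–4.
Kelston vs Fairlea: Fairlea wins 14–5.
Fairlea beats each of Calder, Ivery, Kelston — Fairlea is the Condorcet winner.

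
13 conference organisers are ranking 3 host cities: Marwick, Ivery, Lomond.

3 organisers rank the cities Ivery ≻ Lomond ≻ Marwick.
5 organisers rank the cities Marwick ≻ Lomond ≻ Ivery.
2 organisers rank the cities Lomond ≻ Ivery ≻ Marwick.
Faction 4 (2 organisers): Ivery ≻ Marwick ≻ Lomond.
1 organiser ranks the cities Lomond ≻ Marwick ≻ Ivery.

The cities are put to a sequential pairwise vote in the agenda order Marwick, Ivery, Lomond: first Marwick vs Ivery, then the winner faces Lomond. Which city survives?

Round 1: Marwick vs Ivery — 6–7, Ivery advances.
Round 2: Ivery vs Lomond — 5–8, Lomond advances.
Lomond survives the agenda.

Lomond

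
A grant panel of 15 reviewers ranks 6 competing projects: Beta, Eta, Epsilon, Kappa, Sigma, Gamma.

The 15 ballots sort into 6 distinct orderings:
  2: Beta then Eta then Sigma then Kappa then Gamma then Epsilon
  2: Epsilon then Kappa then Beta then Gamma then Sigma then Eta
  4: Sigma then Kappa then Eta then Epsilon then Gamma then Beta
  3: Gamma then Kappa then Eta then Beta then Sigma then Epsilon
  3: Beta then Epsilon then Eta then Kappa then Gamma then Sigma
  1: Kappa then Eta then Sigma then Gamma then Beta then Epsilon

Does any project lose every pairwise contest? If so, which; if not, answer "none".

Head-to-head results (15 reviewers):
Beta vs Eta: Beta preferred on 2+2+3 = 7 ballots; Eta wins 8–7.
Beta vs Epsilon: Beta, 9–6.
Beta vs Kappa: 5 to 10, Kappa.
Beta–Sigma: Beta 10–5.
Beta vs Gamma: 2+2+3 = 7 for Beta, 8 for Gamma — Gamma by 8–7.
Eta vs Epsilon: Eta preferred on 2+4+3+1 = 10 ballots; Eta wins 10–5.
Eta–Kappa: Kappa 10–5.
Eta vs Sigma: Eta preferred on 2+3+3+1 = 9 ballots; Eta wins 9–6.
Eta vs Gamma: Eta preferred on 2+4+3+1 = 10 ballots; Eta wins 10–5.
Epsilon–Kappa: Kappa 10–5.
Epsilon–Sigma: Sigma 10–5.
Epsilon vs Gamma: Epsilon is ranked higher on 2+4+3 = 9 ballots, Gamma on 6. Epsilon wins 9–6.
Kappa vs Sigma: Kappa is ranked higher on 2+3+3+1 = 9 ballots, Sigma on 6. Kappa wins 9–6.
Kappa vs Gamma: Kappa, 12–3.
Sigma vs Gamma: 2+4+1 = 7 for Sigma, 8 for Gamma — Gamma by 8–7.
No project is winless: Beta beats Epsilon; Eta beats Beta; Epsilon beats Gamma; Kappa beats Beta; Sigma beats Epsilon; Gamma beats Beta. There is no Condorcet loser.

none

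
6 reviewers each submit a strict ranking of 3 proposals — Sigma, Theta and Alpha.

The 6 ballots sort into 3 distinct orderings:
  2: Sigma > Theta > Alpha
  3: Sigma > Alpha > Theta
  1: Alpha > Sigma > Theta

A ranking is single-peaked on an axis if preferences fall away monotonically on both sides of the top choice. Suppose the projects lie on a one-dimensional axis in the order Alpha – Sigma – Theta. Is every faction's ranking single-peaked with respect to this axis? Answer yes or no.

Axis positions: Alpha=1, Sigma=2, Theta=3.
Faction 1 (peak Sigma at position 2): ranking walks positions 2-3-1, expanding outward from the peak — single-peaked.
Faction 2 (peak Sigma at position 2): ranking walks positions 2-1-3, expanding outward from the peak — single-peaked.
Faction 3 (peak Alpha at position 1): ranking walks positions 1-2-3, expanding outward from the peak — single-peaked.
Every ranking is single-peaked on this axis.

yes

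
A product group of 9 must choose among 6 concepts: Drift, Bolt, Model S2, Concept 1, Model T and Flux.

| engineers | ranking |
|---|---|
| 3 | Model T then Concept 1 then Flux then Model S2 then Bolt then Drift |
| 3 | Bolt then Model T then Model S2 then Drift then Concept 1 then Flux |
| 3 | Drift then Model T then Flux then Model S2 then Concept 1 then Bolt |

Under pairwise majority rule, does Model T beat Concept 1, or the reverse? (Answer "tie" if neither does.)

Ballots ranking Model T above Concept 1: 3 + 3 + 3 = 9.
Ballots ranking Concept 1 above Model T: 9 − 9 = 0.
Model T wins the head-to-head 9–0.

Model T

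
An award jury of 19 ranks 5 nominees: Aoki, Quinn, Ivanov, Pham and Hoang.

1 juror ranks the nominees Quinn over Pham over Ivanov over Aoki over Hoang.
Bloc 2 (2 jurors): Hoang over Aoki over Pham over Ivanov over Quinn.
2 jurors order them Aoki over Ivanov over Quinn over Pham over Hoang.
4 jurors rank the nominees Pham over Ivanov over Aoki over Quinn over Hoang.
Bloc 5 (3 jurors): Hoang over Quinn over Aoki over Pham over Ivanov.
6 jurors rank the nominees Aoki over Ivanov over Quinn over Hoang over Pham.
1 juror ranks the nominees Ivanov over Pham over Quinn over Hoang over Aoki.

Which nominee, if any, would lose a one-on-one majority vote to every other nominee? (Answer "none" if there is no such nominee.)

Pairwise majorities:
Aoki vs Quinn: 2+2+4+6 = 14 for Aoki, 5 for Quinn — Aoki by 14–5.
Aoki vs Ivanov: Aoki preferred on 2+2+3+6 = 13 ballots; Aoki wins 13–6.
Aoki vs Pham: 13 to 6, Aoki.
Aoki vs Hoang: 1+2+4+6 = 13 for Aoki, 6 for Hoang — Aoki by 13–6.
Quinn–Ivanov: Ivanov 15–4.
Quinn vs Pham: Quinn, 12–7.
Quinn vs Hoang: 1+2+4+6+1 = 14 for Quinn, 5 for Hoang — Quinn by 14–5.
Ivanov–Pham: Pham 10–9.
Ivanov vs Hoang: Ivanov is ranked higher on 1+2+4+6+1 = 14 ballots, Hoang on 5. Ivanov wins 14–5.
Pham vs Hoang: Hoang, 11–8.
No nominee is winless: Aoki beats Quinn; Quinn beats Pham; Ivanov beats Quinn; Pham beats Ivanov; Hoang beats Pham. There is no Condorcet loser.

none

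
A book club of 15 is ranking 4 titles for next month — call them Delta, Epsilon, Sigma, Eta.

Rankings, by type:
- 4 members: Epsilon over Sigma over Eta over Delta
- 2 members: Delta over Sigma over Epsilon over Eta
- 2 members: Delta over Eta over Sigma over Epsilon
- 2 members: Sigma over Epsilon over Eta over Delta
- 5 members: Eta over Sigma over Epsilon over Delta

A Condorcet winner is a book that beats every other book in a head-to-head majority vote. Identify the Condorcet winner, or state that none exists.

Sigma

Check each pair by majority over 15 ballots:
Delta vs Epsilon: Delta is ranked higher on 2+2 = 4 ballots, Epsilon on 11. Epsilon wins 11–4.
Delta vs Sigma: 2+2 = 4 for Delta, 11 for Sigma — Sigma by 11–4.
Delta vs Eta: 2+2 = 4 for Delta, 11 for Eta — Eta by 11–4.
Epsilon vs Sigma: 4 for Epsilon, 11 for Sigma — Sigma by 11–4.
Epsilon vs Eta: Epsilon preferred on 4+2+2 = 8 ballots; Epsilon wins 8–7.
Sigma vs Eta: Sigma preferred on 4+2+2 = 8 ballots; Sigma wins 8–7.
Sigma beats each of Delta, Epsilon, Eta — Sigma is the Condorcet winner.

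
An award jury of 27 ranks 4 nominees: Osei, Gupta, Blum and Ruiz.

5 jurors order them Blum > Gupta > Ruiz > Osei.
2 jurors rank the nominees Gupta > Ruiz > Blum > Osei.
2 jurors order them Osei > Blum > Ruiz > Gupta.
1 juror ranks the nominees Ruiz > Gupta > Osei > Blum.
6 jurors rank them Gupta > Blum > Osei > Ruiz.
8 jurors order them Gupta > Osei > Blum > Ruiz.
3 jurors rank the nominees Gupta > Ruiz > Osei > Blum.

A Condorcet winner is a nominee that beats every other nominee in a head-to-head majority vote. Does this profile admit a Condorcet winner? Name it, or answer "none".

Check each pair by majority over 27 ballots:
Osei vs Gupta: Gupta, 25–2.
Osei–Blum: Osei 14–13.
Osei vs Ruiz: Osei, 16–11.
Gupta vs Blum: Gupta, 20–7.
Gupta vs Ruiz: Gupta wins 24–3.
Blum vs Ruiz: Blum wins 21–6.
Gupta defeats every rival head-to-head and is the Condorcet winner.

Gupta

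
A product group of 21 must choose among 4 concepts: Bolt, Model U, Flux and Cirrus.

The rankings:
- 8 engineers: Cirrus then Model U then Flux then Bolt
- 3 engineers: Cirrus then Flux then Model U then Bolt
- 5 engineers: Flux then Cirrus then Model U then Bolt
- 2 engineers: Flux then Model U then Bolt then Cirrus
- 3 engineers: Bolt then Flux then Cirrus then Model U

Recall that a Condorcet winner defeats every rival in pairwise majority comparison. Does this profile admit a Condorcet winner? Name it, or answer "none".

Pairwise majorities:
Bolt–Model U: Model U 18–3.
Bolt vs Flux: Flux wins 18–3.
Bolt vs Cirrus: Cirrus wins 16–5.
Model U vs Flux: Flux wins 13–8.
Model U vs Cirrus: 2 to 19, Cirrus.
Flux–Cirrus: Cirrus 11–10.
Cirrus wins every pairwise contest, so Cirrus is the Condorcet winner.

Cirrus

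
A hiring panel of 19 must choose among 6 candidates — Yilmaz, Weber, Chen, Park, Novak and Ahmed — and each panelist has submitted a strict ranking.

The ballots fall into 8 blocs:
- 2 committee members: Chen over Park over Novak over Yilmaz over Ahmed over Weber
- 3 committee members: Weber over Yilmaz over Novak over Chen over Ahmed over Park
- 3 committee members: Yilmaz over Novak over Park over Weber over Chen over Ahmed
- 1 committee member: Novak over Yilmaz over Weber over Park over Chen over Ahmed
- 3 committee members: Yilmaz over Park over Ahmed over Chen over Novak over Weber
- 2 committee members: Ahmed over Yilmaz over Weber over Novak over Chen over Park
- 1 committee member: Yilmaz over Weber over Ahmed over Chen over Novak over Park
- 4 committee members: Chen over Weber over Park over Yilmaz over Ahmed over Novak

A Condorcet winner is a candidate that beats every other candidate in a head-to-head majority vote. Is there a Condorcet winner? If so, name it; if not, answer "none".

Check each pair by majority over 19 ballots:
Yilmaz vs Weber: Yilmaz, 12–7.
Yilmaz–Chen: Yilmaz 13–6.
Yilmaz–Park: Yilmaz 13–6.
Yilmaz–Novak: Yilmaz 16–3.
Yilmaz–Ahmed: Yilmaz 17–2.
Weber–Chen: Weber 10–9.
Weber–Park: Weber 11–8.
Weber–Novak: Weber 10–9.
Weber vs Ahmed: Weber wins 12–7.
Chen vs Park: Chen, 12–7.
Chen vs Novak: Chen wins 10–9.
Chen–Ahmed: Chen 13–6.
Park vs Novak: Novak wins 10–9.
Park vs Ahmed: Park wins 13–6.
Novak vs Ahmed: Ahmed, 10–9.
Only Yilmaz has no losses; Yilmaz is the Condorcet winner.

Yilmaz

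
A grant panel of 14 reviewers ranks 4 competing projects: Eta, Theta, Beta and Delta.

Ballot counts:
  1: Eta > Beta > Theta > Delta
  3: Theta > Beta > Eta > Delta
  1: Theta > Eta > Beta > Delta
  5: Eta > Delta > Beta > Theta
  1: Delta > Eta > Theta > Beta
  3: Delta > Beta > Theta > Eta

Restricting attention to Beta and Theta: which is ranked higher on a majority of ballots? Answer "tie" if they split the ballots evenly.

Beta

Ballots ranking Beta above Theta: 1 + 5 + 3 = 9.
Ballots ranking Theta above Beta: 14 − 9 = 5.
Beta wins the head-to-head 9–5.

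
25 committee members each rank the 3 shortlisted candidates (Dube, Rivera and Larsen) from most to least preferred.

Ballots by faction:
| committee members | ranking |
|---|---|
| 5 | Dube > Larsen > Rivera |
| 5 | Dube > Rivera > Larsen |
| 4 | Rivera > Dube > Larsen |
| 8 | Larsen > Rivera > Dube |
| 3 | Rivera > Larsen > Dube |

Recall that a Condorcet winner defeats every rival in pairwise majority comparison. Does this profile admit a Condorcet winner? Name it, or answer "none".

none

Check each pair by majority over 25 ballots:
Dube vs Rivera: Dube preferred on 5+5 = 10 ballots; Rivera wins 15–10.
Dube vs Larsen: Dube preferred on 5+5+4 = 14 ballots; Dube wins 14–11.
Rivera vs Larsen: Rivera is ranked higher on 5+4+3 = 12 ballots, Larsen on 13. Larsen wins 13–12.
Each candidate drops at least one matchup (Dube loses to Rivera; Rivera loses to Larsen; Larsen loses to Dube); the cycle Dube beats Larsen beats Rivera beats Dube rules out a Condorcet winner.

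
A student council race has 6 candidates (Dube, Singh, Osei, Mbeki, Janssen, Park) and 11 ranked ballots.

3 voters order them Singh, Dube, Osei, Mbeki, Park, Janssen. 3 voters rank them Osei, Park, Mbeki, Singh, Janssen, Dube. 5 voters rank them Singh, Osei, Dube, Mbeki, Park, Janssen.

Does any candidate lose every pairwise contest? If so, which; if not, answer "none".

Janssen

Head-to-head results (11 voters):
Dube–Singh: Singh 11–0.
Dube vs Osei: 3 to 8, Osei.
Dube vs Mbeki: Dube is ranked higher on 3+5 = 8 ballots, Mbeki on 3. Dube wins 8–3.
Dube vs Janssen: 8 to 3, Dube.
Dube vs Park: Dube preferred on 3+5 = 8 ballots; Dube wins 8–3.
Singh vs Osei: Singh, 8–3.
Singh vs Mbeki: 8 to 3, Singh.
Singh vs Janssen: Singh is ranked higher on 3+3+5 = 11 ballots, Janssen on 0. Singh wins 11–0.
Singh vs Park: Singh is ranked higher on 3+5 = 8 ballots, Park on 3. Singh wins 8–3.
Osei–Mbeki: Osei 11–0.
Osei–Janssen: Osei 11–0.
Osei vs Park: Osei, 11–0.
Mbeki–Janssen: Mbeki 11–0.
Mbeki vs Park: Mbeki, 8–3.
Janssen–Park: Park 11–0.
Janssen loses to every other candidate — it is the Condorcet loser.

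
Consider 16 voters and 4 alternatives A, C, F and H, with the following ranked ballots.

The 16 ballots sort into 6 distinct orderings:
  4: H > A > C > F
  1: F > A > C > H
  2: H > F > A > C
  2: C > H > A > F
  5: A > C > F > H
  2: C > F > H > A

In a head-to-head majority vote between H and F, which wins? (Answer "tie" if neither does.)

Ballots ranking H above F: 4 + 2 + 2 = 8.
Ballots ranking F above H: 16 − 8 = 8.
8–8: the pair ties.

tie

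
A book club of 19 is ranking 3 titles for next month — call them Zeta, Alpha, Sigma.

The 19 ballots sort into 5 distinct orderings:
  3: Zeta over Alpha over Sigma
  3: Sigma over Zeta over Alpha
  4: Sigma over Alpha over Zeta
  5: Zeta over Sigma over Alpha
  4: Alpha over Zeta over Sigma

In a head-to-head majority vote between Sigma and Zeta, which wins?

Zeta

Ballots ranking Sigma above Zeta: 3 + 4 = 7.
Ballots ranking Zeta above Sigma: 19 − 7 = 12.
Zeta wins the head-to-head 12–7.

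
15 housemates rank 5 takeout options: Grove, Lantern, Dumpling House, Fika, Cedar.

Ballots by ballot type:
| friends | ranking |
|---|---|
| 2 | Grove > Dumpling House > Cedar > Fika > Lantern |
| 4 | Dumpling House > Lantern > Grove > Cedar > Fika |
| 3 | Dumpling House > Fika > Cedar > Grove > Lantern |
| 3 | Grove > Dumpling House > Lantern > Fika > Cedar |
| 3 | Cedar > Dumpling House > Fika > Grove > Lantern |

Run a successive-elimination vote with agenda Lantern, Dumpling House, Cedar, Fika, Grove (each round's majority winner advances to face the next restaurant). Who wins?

Dumpling House

Round 1: Lantern vs Dumpling House — 0–15, Dumpling House advances.
Round 2: Dumpling House vs Cedar — 12–3, Dumpling House advances.
Round 3: Dumpling House vs Fika — 15–0, Dumpling House advances.
Round 4: Dumpling House vs Grove — 10–5, Dumpling House advances.
The agenda winner is Dumpling House.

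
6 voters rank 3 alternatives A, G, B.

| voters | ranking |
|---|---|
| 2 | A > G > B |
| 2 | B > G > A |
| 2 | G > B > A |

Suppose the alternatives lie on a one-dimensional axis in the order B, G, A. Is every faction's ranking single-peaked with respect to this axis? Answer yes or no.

Axis positions: B=1, G=2, A=3.
Faction 1 (peak A at position 3): ranking walks positions 3-2-1, expanding outward from the peak — single-peaked.
Faction 2 (peak B at position 1): ranking walks positions 1-2-3, expanding outward from the peak — single-peaked.
Faction 3 (peak G at position 2): ranking walks positions 2-1-3, expanding outward from the peak — single-peaked.
Every ranking is single-peaked on this axis.

yes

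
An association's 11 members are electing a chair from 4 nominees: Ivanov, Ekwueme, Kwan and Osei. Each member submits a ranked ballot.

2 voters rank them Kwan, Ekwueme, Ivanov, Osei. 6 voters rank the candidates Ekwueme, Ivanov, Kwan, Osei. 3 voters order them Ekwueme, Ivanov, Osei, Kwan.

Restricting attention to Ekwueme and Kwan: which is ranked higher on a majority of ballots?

Ekwueme

Ballots ranking Ekwueme above Kwan: 6 + 3 = 9.
Ballots ranking Kwan above Ekwueme: 11 − 9 = 2.
Ekwueme wins the head-to-head 9–2.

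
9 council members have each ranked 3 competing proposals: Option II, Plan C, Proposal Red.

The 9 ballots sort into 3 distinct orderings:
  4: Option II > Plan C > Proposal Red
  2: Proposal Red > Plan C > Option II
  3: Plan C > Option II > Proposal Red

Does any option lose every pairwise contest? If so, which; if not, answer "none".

Proposal Red

Pairwise majorities:
Option II vs Plan C: Option II preferred on 4 ballots; Plan C wins 5–4.
Option II vs Proposal Red: 7 to 2, Option II.
Plan C vs Proposal Red: 7 to 2, Plan C.
Only Proposal Red has no wins; Proposal Red is the Condorcet loser.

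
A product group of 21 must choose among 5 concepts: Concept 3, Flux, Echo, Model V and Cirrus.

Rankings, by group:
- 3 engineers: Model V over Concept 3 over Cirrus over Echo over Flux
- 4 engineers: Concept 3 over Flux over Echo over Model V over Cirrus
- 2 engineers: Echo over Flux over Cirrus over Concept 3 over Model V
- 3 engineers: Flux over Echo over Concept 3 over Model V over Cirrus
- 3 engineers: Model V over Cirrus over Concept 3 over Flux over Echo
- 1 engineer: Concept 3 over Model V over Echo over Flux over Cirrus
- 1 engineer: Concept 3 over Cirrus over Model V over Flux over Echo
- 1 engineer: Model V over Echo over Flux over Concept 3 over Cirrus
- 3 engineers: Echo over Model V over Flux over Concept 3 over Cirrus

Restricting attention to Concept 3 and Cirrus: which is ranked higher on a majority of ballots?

Concept 3

Ballots ranking Concept 3 above Cirrus: 3 + 4 + 3 + 1 + 1 + 1 + 3 = 16.
Ballots ranking Cirrus above Concept 3: 21 − 16 = 5.
Concept 3 wins the head-to-head 16–5.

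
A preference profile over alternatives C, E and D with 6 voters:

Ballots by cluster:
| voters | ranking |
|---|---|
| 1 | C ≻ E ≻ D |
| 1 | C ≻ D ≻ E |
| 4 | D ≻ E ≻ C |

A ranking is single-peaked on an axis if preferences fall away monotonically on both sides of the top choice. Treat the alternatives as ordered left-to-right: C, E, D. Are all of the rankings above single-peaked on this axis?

Axis positions: C=1, E=2, D=3.
Cluster 1 (peak C at position 1): ranking walks positions 1-2-3, expanding outward from the peak — single-peaked.
Cluster 2: ranking walks positions 1-3-2; D is ranked above E even though E lies between D and the peak C on the axis — preferences dip and rise again. Not single-peaked.
Cluster 3 (peak D at position 3): ranking walks positions 3-2-1, expanding outward from the peak — single-peaked.
Cluster 2 violates single-peakedness, so the profile is not single-peaked on this axis.

no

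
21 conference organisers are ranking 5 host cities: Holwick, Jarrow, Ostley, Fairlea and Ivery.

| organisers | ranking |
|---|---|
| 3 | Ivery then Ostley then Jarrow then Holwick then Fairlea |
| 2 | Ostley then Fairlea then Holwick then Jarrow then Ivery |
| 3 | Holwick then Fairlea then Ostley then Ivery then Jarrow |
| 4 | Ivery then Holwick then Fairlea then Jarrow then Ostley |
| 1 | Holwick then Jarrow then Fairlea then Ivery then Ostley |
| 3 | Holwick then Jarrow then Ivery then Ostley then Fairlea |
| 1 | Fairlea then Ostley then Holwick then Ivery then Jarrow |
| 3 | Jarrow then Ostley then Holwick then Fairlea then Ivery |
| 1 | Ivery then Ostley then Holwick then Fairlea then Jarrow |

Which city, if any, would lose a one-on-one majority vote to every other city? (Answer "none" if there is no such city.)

Pairwise majorities:
Holwick vs Jarrow: Holwick, 15–6.
Holwick vs Ostley: Holwick wins 11–10.
Holwick vs Fairlea: Holwick wins 18–3.
Holwick–Ivery: Holwick 13–8.
Jarrow vs Ostley: 4+1+3+3 = 11 for Jarrow, 10 for Ostley — Jarrow by 11–10.
Jarrow–Fairlea: Fairlea 11–10.
Jarrow vs Ivery: Ivery wins 12–9.
Ostley vs Fairlea: Ostley wins 12–9.
Ostley vs Ivery: Ostley is ranked higher on 2+3+1+3 = 9 ballots, Ivery on 12. Ivery wins 12–9.
Fairlea vs Ivery: Fairlea is ranked higher on 2+3+1+1+3 = 10 ballots, Ivery on 11. Ivery wins 11–10.
Every city wins at least one matchup (Holwick beats Jarrow; Jarrow beats Ostley; Ostley beats Fairlea; Fairlea beats Jarrow; Ivery beats Jarrow), so there is no Condorcet loser.

none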